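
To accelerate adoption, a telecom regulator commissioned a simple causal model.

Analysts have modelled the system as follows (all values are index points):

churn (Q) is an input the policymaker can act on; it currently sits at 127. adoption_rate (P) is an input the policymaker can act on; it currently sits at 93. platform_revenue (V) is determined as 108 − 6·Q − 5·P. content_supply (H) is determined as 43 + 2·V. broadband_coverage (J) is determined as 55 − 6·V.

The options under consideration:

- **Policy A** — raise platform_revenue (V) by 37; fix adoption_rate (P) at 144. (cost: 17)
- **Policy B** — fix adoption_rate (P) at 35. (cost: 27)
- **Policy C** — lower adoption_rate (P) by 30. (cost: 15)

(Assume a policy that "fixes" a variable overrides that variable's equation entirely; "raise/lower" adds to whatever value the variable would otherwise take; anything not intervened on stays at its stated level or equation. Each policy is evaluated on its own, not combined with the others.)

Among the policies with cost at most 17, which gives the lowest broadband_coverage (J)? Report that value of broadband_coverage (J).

Policy A (V + 37, P := 144):
  Q = 127
  P = 144
  V = 108 − 6·127 − 5·144 (+37 from intervention) = -1337
  J = 55 − 6·(-1337) = 8077
Policy C (P − 30):
  Q = 127
  P = 93 − 30 = 63
  V = 108 − 6·127 − 5·63 = -969
  J = 55 − 6·(-969) = 5869
Comparing — Policy A: J=8077, Policy C: J=5869. Lowest is 5869 (Policy C).

5869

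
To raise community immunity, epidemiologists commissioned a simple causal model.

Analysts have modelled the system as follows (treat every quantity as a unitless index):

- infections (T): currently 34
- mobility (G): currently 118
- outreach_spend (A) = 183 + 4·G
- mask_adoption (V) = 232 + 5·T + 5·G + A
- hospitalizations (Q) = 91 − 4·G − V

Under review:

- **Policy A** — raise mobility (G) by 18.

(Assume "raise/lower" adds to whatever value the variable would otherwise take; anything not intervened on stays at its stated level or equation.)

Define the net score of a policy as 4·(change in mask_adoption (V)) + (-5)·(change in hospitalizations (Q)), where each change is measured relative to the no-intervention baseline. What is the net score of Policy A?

Baseline:
  T = 34
  G = 118
  A = 183 + 4·118 = 655
  V = 232 + 5·34 + 5·118 + 655 = 1647
  Q = 91 − 4·118 − 1647 = -2028
Policy A (G + 18):
  T = 34
  G = 118 + 18 = 136
  A = 183 + 4·136 = 727
  V = 232 + 5·34 + 5·136 + 727 = 1809
  Q = 91 − 4·136 − 1809 = -2262
ΔV = 1809 − 1647 = 162; ΔQ = -2262 − (-2028) = -234
Score = 4·162 + (-5)·(-234) = 1818

1818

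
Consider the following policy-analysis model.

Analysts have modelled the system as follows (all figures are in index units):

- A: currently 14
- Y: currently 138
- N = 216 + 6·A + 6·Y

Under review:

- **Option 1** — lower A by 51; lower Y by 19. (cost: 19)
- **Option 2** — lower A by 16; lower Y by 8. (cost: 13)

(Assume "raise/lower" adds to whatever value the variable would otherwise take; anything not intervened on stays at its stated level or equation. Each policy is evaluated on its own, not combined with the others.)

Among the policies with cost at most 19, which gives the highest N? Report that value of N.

984

Option 1 (A − 51, Y − 19):
  A = 14 − 51 = -37
  Y = 138 − 19 = 119
  N = 216 + 6·(-37) + 6·119 = 708
Option 2 (A − 16, Y − 8):
  A = 14 − 16 = -2
  Y = 138 − 8 = 130
  N = 216 + 6·(-2) + 6·130 = 984
Comparing — Option 1: N=708, Option 2: N=984. Highest is 984 (Option 2).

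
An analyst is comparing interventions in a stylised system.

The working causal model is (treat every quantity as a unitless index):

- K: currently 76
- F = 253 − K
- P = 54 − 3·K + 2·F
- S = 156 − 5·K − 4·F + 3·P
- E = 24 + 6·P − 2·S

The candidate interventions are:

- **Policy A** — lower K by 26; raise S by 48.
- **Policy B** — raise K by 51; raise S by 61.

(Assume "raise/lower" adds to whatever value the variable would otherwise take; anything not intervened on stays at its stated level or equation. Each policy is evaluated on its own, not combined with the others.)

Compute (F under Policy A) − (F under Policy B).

Policy A (K − 26, S + 48):
  K = 76 − 26 = 50
  F = 253 − 50 = 203
Policy B (K + 51, S + 61):
  K = 76 + 51 = 127
  F = 253 − 127 = 126
F: 203 − 126 = 77

77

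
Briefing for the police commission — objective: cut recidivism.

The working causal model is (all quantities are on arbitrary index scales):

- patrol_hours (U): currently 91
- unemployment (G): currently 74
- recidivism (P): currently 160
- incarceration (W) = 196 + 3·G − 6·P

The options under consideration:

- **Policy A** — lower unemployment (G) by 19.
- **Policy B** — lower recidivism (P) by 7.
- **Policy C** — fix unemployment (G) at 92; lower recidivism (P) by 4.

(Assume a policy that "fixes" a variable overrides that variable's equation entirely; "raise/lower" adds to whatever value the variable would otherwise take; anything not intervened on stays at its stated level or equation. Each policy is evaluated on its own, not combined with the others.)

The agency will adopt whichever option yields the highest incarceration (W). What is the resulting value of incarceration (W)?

Policy A (G − 19):
  G = 74 − 19 = 55
  P = 160
  W = 196 + 3·55 − 6·160 = -599
Policy B (P − 7):
  G = 74
  P = 160 − 7 = 153
  W = 196 + 3·74 − 6·153 = -500
Policy C (G := 92, P − 4):
  G = 92
  P = 160 − 4 = 156
  W = 196 + 3·92 − 6·156 = -464
Comparing — Policy A: W=-599, Policy B: W=-500, Policy C: W=-464. Highest is -464 (Policy C).

-464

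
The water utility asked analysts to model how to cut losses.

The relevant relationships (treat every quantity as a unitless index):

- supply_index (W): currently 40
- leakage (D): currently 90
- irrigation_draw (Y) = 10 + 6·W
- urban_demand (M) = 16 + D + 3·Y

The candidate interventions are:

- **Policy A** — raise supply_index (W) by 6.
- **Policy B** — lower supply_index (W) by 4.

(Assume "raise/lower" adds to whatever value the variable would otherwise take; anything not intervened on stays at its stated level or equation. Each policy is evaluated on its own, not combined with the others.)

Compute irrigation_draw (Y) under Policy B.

Policy B (W − 4):
  W = 40 − 4 = 36
  Y = 10 + 6·36 = 226

226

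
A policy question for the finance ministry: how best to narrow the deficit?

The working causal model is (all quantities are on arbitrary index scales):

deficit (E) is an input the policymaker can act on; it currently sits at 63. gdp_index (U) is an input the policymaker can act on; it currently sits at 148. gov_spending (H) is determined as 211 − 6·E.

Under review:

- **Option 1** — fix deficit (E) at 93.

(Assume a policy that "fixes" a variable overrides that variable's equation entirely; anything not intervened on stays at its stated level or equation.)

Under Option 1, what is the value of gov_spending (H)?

-347

Option 1 (E := 93):
  E = 93
  H = 211 − 6·93 = -347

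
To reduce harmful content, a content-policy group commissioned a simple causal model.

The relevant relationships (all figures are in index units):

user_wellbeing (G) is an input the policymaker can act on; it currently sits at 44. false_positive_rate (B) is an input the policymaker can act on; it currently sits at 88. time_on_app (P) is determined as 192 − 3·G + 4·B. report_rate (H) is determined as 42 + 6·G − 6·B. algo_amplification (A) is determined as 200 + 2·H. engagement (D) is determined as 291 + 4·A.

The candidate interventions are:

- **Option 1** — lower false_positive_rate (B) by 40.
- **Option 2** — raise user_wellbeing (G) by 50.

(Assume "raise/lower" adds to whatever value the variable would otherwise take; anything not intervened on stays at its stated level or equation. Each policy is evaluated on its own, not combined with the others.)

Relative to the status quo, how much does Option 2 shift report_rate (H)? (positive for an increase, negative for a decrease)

300

Baseline:
  G = 44
  B = 88
  H = 42 + 6·44 − 6·88 = -222
Option 2 (G + 50):
  G = 44 + 50 = 94
  B = 88
  H = 42 + 6·94 − 6·88 = 78
Change in H: 78 − (-222) = 300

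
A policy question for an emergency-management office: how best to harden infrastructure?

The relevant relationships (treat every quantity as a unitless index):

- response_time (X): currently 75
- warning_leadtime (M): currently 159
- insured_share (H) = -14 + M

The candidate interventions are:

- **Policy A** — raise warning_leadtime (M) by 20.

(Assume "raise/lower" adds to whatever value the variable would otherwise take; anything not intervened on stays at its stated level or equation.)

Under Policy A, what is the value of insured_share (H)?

165

Policy A (M + 20):
  M = 159 + 20 = 179
  H = -14 + 179 = 165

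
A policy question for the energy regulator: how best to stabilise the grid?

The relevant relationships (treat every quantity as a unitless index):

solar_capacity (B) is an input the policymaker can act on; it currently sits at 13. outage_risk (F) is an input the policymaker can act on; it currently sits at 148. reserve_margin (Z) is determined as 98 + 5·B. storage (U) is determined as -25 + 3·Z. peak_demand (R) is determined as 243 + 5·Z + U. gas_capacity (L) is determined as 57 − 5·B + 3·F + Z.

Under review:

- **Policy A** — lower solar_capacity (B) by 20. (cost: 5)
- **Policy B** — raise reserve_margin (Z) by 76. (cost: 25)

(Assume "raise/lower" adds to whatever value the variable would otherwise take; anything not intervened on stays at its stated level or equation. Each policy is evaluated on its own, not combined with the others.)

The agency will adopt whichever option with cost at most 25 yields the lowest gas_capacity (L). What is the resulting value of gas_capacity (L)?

Policy A (B − 20):
  B = 13 − 20 = -7
  F = 148
  Z = 98 + 5·(-7) = 63
  L = 57 − 5·(-7) + 3·148 + 63 = 599
Policy B (Z + 76):
  B = 13
  F = 148
  Z = 98 + 5·13 (+76 from intervention) = 239
  L = 57 − 5·13 + 3·148 + 239 = 675
Comparing — Policy A: L=599, Policy B: L=675. Lowest is 599 (Policy A).

599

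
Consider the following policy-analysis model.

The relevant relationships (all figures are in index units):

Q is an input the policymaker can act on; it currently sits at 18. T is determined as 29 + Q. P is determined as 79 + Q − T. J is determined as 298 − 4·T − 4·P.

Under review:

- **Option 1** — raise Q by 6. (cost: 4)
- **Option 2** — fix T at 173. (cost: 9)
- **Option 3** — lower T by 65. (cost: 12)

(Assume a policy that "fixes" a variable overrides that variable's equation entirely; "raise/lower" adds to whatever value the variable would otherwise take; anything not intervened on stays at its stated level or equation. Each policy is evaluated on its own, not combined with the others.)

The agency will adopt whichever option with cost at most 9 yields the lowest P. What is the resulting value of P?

-76

Option 1 (Q + 6):
  Q = 18 + 6 = 24
  T = 29 + 24 = 53
  P = 79 + 24 − 53 = 50
Option 2 (T := 173):
  Q = 18
  T = 173
  P = 79 + 18 − 173 = -76
Comparing — Option 1: P=50, Option 2: P=-76. Lowest is -76 (Option 2).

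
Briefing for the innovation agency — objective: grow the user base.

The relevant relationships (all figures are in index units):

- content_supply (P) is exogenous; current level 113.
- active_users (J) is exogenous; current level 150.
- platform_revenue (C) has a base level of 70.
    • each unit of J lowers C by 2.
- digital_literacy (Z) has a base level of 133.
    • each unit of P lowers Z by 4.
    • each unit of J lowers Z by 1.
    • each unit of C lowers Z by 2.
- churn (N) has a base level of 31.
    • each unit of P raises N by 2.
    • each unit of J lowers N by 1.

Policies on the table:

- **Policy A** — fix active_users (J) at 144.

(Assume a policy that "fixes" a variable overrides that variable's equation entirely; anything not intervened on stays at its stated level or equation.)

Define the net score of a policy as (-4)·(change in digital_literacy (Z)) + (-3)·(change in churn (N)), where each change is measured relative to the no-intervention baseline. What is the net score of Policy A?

Baseline:
  P = 113
  J = 150
  C = 70 − 2·150 = -230
  Z = 133 − 4·113 − 150 − 2·(-230) = -9
  N = 31 + 2·113 − 150 = 107
Policy A (J := 144):
  P = 113
  J = 144
  C = 70 − 2·144 = -218
  Z = 133 − 4·113 − 144 − 2·(-218) = -27
  N = 31 + 2·113 − 144 = 113
ΔZ = -27 − (-9) = -18; ΔN = 113 − 107 = 6
Score = (-4)·(-18) + (-3)·6 = 54

54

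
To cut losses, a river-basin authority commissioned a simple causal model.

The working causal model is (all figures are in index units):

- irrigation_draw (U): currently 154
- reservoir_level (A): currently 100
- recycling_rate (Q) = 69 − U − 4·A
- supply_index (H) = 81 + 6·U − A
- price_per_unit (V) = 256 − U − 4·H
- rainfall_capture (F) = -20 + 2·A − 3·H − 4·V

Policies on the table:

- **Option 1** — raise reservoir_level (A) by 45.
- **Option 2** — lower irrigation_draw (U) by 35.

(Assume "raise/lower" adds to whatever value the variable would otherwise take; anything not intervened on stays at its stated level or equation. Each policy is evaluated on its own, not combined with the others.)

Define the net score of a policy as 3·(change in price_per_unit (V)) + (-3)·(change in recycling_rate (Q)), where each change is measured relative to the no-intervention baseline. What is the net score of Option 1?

1080

Baseline:
  U = 154
  A = 100
  Q = 69 − 154 − 4·100 = -485
  H = 81 + 6·154 − 100 = 905
  V = 256 − 154 − 4·905 = -3518
Option 1 (A + 45):
  U = 154
  A = 100 + 45 = 145
  Q = 69 − 154 − 4·145 = -665
  H = 81 + 6·154 − 145 = 860
  V = 256 − 154 − 4·860 = -3338
ΔV = -3338 − (-3518) = 180; ΔQ = -665 − (-485) = -180
Score = 3·180 + (-3)·(-180) = 1080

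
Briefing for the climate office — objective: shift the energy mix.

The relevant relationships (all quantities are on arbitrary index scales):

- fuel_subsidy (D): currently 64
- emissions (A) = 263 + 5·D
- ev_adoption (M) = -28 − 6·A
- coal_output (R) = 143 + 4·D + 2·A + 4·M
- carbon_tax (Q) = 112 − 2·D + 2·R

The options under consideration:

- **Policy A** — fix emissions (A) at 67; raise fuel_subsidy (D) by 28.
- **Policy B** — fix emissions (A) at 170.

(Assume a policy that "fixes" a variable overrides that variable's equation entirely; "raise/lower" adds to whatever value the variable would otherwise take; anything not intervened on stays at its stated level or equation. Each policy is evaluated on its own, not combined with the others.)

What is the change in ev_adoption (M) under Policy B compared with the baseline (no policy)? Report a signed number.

2478

Baseline:
  D = 64
  A = 263 + 5·64 = 583
  M = -28 − 6·583 = -3526
Policy B (A := 170):
  D = 64
  A = 170
  M = -28 − 6·170 = -1048
Change in M: -1048 − (-3526) = 2478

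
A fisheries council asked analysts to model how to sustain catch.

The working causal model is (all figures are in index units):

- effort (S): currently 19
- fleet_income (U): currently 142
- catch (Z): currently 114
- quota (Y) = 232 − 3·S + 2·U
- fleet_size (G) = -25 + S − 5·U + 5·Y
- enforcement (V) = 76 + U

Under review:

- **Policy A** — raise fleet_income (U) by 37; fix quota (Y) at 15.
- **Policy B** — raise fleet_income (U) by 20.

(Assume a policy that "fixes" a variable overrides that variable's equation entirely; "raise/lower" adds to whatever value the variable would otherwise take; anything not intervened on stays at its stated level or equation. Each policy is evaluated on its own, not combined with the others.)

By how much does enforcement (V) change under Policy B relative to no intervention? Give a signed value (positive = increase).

Baseline:
  U = 142
  V = 76 + 142 = 218
Policy B (U + 20):
  U = 142 + 20 = 162
  V = 76 + 162 = 238
Change in V: 238 − 218 = 20

20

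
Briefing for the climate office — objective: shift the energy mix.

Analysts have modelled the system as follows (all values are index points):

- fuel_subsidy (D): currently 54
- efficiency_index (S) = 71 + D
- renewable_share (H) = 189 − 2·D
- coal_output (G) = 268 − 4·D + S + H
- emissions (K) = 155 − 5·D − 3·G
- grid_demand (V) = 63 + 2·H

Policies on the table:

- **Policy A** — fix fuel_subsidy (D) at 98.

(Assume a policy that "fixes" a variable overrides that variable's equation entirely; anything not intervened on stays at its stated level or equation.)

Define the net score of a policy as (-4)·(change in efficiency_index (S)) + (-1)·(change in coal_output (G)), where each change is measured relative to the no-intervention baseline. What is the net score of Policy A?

44

Baseline:
  D = 54
  S = 71 + 54 = 125
  H = 189 − 2·54 = 81
  G = 268 − 4·54 + 125 + 81 = 258
Policy A (D := 98):
  D = 98
  S = 71 + 98 = 169
  H = 189 − 2·98 = -7
  G = 268 − 4·98 + 169 + (-7) = 38
ΔS = 169 − 125 = 44; ΔG = 38 − 258 = -220
Score = (-4)·44 + (-1)·(-220) = 44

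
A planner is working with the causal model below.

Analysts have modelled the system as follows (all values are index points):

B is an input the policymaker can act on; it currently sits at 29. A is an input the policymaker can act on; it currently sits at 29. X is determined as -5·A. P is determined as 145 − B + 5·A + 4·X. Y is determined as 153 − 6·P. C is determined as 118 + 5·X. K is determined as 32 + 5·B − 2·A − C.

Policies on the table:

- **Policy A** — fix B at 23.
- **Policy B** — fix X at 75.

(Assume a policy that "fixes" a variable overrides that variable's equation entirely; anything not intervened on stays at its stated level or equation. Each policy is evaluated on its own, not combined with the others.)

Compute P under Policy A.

-313

Policy A (B := 23):
  B = 23
  A = 29
  X = 0 − 5·29 = -145
  P = 145 − 23 + 5·29 + 4·(-145) = -313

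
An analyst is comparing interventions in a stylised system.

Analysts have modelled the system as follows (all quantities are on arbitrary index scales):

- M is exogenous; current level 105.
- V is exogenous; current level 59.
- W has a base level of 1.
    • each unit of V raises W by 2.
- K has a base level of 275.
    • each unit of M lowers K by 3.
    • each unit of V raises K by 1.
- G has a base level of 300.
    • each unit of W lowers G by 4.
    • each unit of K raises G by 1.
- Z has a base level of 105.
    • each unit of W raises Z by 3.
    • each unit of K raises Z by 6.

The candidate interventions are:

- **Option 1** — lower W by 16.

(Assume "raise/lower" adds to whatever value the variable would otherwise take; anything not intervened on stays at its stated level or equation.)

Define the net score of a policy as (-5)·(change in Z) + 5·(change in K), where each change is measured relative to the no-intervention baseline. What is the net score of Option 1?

240

Baseline:
  M = 105
  V = 59
  W = 1 + 2·59 = 119
  K = 275 − 3·105 + 59 = 19
  Z = 105 + 3·119 + 6·19 = 576
Option 1 (W − 16):
  M = 105
  V = 59
  W = 1 + 2·59 (−16 from intervention) = 103
  K = 275 − 3·105 + 59 = 19
  Z = 105 + 3·103 + 6·19 = 528
ΔZ = 528 − 576 = -48; ΔK = 19 − 19 = 0
Score = (-5)·(-48) + 5·0 = 240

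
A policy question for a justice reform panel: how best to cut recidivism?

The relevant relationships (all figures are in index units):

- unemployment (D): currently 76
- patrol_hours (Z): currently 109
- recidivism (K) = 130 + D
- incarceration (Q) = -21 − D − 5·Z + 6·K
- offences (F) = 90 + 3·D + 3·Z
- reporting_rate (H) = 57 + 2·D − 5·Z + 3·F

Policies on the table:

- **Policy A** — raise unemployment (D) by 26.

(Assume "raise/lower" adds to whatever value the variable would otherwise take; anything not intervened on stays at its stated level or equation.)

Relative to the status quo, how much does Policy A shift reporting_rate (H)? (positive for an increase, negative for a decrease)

Baseline:
  D = 76
  Z = 109
  F = 90 + 3·76 + 3·109 = 645
  H = 57 + 2·76 − 5·109 + 3·645 = 1599
Policy A (D + 26):
  D = 76 + 26 = 102
  Z = 109
  F = 90 + 3·102 + 3·109 = 723
  H = 57 + 2·102 − 5·109 + 3·723 = 1885
Change in H: 1885 − 1599 = 286

286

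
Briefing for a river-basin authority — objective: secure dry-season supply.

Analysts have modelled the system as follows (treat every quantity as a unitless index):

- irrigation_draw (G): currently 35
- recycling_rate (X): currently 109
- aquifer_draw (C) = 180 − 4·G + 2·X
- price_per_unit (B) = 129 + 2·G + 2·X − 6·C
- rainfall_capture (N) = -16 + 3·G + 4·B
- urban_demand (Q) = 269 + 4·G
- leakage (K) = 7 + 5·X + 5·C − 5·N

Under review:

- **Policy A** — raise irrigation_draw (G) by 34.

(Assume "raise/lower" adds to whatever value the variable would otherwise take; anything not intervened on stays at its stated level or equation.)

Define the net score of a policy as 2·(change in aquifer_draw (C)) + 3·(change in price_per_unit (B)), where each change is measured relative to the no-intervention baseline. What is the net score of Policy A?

Baseline:
  G = 35
  X = 109
  C = 180 − 4·35 + 2·109 = 258
  B = 129 + 2·35 + 2·109 − 6·258 = -1131
Policy A (G + 34):
  G = 35 + 34 = 69
  X = 109
  C = 180 − 4·69 + 2·109 = 122
  B = 129 + 2·69 + 2·109 − 6·122 = -247
ΔC = 122 − 258 = -136; ΔB = -247 − (-1131) = 884
Score = 2·(-136) + 3·884 = 2380

2380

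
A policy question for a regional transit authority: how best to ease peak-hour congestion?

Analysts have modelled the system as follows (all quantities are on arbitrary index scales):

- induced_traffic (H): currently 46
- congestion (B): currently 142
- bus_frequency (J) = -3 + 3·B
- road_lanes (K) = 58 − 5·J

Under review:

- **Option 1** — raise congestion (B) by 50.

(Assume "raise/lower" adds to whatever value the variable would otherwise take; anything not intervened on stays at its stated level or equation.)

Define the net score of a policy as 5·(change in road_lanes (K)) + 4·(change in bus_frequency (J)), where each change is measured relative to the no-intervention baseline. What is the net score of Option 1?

Baseline:
  B = 142
  J = -3 + 3·142 = 423
  K = 58 − 5·423 = -2057
Option 1 (B + 50):
  B = 142 + 50 = 192
  J = -3 + 3·192 = 573
  K = 58 − 5·573 = -2807
ΔK = -2807 − (-2057) = -750; ΔJ = 573 − 423 = 150
Score = 5·(-750) + 4·150 = -3150

-3150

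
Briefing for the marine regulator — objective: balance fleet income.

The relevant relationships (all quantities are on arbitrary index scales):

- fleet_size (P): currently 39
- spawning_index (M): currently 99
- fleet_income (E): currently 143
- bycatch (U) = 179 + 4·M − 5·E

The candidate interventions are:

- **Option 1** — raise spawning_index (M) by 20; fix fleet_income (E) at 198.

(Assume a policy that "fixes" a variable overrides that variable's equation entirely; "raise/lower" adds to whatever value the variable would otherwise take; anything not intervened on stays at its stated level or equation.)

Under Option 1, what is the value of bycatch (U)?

Option 1 (M + 20, E := 198):
  M = 99 + 20 = 119
  E = 198
  U = 179 + 4·119 − 5·198 = -335

-335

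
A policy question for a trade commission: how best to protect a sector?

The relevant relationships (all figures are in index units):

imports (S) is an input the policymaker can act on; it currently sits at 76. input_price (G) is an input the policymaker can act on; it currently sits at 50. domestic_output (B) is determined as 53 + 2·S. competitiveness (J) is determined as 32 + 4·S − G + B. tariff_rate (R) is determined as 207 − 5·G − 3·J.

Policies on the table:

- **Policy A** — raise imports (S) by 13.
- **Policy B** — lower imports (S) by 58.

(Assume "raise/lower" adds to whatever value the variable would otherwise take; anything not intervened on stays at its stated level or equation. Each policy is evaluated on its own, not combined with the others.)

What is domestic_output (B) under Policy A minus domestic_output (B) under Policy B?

142

Policy A (S + 13):
  S = 76 + 13 = 89
  B = 53 + 2·89 = 231
Policy B (S − 58):
  S = 76 − 58 = 18
  B = 53 + 2·18 = 89
B: 231 − 89 = 142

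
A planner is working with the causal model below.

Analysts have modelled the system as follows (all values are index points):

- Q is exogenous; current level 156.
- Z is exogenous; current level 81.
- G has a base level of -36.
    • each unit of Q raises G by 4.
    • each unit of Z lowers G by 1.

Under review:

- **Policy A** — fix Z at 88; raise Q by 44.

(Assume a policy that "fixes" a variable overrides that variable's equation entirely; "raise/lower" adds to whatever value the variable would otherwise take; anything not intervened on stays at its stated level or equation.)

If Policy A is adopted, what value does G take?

676

Policy A (Z := 88, Q + 44):
  Q = 156 + 44 = 200
  Z = 88
  G = -36 + 4·200 − 88 = 676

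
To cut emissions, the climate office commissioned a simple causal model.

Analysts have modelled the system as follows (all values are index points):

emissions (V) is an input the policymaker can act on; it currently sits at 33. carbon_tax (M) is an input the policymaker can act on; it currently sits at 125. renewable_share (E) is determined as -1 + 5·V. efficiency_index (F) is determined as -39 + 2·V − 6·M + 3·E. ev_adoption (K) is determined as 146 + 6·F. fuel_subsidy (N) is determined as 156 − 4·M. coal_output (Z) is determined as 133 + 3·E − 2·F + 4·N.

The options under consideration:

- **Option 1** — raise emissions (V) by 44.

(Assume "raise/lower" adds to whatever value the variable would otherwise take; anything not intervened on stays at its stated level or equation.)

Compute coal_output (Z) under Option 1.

Option 1 (V + 44):
  V = 33 + 44 = 77
  M = 125
  E = -1 + 5·77 = 384
  F = -39 + 2·77 − 6·125 + 3·384 = 517
  N = 156 − 4·125 = -344
  Z = 133 + 3·384 − 2·517 + 4·(-344) = -1125

-1125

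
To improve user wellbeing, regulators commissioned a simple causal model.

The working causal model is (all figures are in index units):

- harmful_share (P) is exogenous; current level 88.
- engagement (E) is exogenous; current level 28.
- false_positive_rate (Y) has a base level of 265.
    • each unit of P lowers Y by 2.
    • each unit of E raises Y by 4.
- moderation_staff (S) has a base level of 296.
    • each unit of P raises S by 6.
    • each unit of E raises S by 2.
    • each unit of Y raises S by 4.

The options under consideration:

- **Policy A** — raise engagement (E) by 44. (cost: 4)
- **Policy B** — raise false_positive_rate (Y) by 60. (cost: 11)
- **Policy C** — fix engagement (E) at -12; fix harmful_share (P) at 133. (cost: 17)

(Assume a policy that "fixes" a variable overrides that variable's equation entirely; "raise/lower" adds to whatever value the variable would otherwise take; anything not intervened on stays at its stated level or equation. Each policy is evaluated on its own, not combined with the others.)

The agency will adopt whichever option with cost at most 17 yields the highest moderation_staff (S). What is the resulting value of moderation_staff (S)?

Policy A (E + 44):
  P = 88
  E = 28 + 44 = 72
  Y = 265 − 2·88 + 4·72 = 377
  S = 296 + 6·88 + 2·72 + 4·377 = 2476
Policy B (Y + 60):
  P = 88
  E = 28
  Y = 265 − 2·88 + 4·28 (+60 from intervention) = 261
  S = 296 + 6·88 + 2·28 + 4·261 = 1924
Policy C (E := -12, P := 133):
  P = 133
  E = -12
  Y = 265 − 2·133 + 4·(-12) = -49
  S = 296 + 6·133 + 2·(-12) + 4·(-49) = 874
Comparing — Policy A: S=2476, Policy B: S=1924, Policy C: S=874. Highest is 2476 (Policy A).

2476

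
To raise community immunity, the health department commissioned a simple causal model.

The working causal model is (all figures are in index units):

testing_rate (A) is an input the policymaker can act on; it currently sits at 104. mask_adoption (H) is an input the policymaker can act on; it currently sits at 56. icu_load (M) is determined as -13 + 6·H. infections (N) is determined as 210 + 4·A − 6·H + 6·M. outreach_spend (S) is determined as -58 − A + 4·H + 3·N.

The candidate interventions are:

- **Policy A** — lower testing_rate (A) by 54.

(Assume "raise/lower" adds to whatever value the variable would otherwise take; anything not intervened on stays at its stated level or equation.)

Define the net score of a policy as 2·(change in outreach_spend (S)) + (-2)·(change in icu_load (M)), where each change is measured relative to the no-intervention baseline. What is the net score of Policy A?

Baseline:
  A = 104
  H = 56
  M = -13 + 6·56 = 323
  N = 210 + 4·104 − 6·56 + 6·323 = 2228
  S = -58 − 104 + 4·56 + 3·2228 = 6746
Policy A (A − 54):
  A = 104 − 54 = 50
  H = 56
  M = -13 + 6·56 = 323
  N = 210 + 4·50 − 6·56 + 6·323 = 2012
  S = -58 − 50 + 4·56 + 3·2012 = 6152
ΔS = 6152 − 6746 = -594; ΔM = 323 − 323 = 0
Score = 2·(-594) + (-2)·0 = -1188

-1188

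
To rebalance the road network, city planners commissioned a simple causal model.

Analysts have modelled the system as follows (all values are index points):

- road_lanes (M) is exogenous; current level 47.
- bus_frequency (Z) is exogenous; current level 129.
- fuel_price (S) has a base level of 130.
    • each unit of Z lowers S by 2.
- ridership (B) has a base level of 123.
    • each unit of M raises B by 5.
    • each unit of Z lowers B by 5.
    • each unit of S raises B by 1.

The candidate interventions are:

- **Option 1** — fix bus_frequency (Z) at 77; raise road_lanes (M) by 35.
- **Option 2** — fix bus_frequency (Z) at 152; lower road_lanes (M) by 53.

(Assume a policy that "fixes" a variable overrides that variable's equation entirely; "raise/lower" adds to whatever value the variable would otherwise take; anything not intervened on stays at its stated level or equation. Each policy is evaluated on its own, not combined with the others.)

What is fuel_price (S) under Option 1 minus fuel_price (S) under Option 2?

150

Option 1 (Z := 77, M + 35):
  Z = 77
  S = 130 − 2·77 = -24
Option 2 (Z := 152, M − 53):
  Z = 152
  S = 130 − 2·152 = -174
S: -24 − (-174) = 150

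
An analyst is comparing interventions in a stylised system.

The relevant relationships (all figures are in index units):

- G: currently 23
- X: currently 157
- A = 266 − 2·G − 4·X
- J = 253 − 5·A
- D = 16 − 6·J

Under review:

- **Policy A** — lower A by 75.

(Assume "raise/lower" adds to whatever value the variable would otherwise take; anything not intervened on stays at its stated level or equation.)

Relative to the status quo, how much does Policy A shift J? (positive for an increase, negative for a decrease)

375

Baseline:
  G = 23
  X = 157
  A = 266 − 2·23 − 4·157 = -408
  J = 253 − 5·(-408) = 2293
Policy A (A − 75):
  G = 23
  X = 157
  A = 266 − 2·23 − 4·157 (−75 from intervention) = -483
  J = 253 − 5·(-483) = 2668
Change in J: 2668 − 2293 = 375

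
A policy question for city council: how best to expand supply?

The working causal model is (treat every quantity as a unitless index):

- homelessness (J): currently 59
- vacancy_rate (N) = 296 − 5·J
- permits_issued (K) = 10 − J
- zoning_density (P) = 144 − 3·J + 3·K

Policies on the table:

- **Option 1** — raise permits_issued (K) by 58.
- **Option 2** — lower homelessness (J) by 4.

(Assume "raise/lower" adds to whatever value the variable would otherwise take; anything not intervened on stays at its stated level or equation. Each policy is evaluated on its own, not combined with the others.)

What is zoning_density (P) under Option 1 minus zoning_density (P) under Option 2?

150

Option 1 (K + 58):
  J = 59
  K = 10 − 59 (+58 from intervention) = 9
  P = 144 − 3·59 + 3·9 = -6
Option 2 (J − 4):
  J = 59 − 4 = 55
  K = 10 − 55 = -45
  P = 144 − 3·55 + 3·(-45) = -156
P: -6 − (-156) = 150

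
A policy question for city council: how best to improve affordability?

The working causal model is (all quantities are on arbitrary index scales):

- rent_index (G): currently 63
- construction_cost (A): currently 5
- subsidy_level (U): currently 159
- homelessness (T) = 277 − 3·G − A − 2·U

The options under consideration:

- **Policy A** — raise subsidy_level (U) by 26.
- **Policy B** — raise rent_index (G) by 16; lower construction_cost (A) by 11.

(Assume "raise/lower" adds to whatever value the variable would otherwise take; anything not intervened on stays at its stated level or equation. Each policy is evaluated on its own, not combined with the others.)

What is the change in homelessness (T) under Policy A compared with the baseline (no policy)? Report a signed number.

Baseline:
  G = 63
  A = 5
  U = 159
  T = 277 − 3·63 − 5 − 2·159 = -235
Policy A (U + 26):
  G = 63
  A = 5
  U = 159 + 26 = 185
  T = 277 − 3·63 − 5 − 2·185 = -287
Change in T: -287 − (-235) = -52

-52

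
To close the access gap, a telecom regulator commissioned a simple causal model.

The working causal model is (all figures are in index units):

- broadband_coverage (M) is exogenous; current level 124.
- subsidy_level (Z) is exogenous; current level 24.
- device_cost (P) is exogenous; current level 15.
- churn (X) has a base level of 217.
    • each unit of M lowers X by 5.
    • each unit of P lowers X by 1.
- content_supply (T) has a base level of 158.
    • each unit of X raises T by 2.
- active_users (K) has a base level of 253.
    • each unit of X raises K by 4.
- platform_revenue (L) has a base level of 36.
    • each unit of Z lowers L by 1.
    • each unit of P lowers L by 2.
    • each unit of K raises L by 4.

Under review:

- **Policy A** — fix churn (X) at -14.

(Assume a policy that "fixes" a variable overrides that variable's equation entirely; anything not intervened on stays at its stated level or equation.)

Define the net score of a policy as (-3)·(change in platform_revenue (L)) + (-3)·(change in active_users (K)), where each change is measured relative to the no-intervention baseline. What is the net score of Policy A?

Baseline:
  M = 124
  Z = 24
  P = 15
  X = 217 − 5·124 − 15 = -418
  K = 253 + 4·(-418) = -1419
  L = 36 − 24 − 2·15 + 4·(-1419) = -5694
Policy A (X := -14):
  M = 124
  Z = 24
  P = 15
  X = -14
  K = 253 + 4·(-14) = 197
  L = 36 − 24 − 2·15 + 4·197 = 770
ΔL = 770 − (-5694) = 6464; ΔK = 197 − (-1419) = 1616
Score = (-3)·6464 + (-3)·1616 = -24240

-24240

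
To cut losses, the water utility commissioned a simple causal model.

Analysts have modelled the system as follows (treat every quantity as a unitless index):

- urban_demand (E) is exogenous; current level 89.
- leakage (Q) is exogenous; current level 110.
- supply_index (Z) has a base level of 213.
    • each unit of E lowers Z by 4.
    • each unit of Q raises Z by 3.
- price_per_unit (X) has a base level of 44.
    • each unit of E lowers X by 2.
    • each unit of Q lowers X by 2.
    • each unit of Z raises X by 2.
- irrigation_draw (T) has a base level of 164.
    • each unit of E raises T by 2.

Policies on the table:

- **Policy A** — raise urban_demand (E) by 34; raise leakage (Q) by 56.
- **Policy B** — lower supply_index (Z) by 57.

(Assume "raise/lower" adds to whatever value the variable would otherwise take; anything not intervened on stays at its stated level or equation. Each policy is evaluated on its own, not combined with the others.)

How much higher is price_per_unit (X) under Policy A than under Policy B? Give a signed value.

Policy A (E + 34, Q + 56):
  E = 89 + 34 = 123
  Q = 110 + 56 = 166
  Z = 213 − 4·123 + 3·166 = 219
  X = 44 − 2·123 − 2·166 + 2·219 = -96
Policy B (Z − 57):
  E = 89
  Q = 110
  Z = 213 − 4·89 + 3·110 (−57 from intervention) = 130
  X = 44 − 2·89 − 2·110 + 2·130 = -94
X: -96 − (-94) = -2

-2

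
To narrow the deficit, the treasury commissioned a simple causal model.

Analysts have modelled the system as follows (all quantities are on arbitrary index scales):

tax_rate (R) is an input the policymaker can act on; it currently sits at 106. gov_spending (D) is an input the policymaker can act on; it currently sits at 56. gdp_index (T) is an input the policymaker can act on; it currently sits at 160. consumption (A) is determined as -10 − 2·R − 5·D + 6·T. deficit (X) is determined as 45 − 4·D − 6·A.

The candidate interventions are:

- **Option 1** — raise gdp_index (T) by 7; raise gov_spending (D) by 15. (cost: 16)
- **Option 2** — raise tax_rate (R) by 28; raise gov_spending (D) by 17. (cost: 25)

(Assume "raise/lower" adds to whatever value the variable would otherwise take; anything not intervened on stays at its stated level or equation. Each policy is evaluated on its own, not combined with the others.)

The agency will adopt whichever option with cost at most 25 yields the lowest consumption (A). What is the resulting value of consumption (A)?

317

Option 1 (T + 7, D + 15):
  R = 106
  D = 56 + 15 = 71
  T = 160 + 7 = 167
  A = -10 − 2·106 − 5·71 + 6·167 = 425
Option 2 (R + 28, D + 17):
  R = 106 + 28 = 134
  D = 56 + 17 = 73
  T = 160
  A = -10 − 2·134 − 5·73 + 6·160 = 317
Comparing — Option 1: A=425, Option 2: A=317. Lowest is 317 (Option 2).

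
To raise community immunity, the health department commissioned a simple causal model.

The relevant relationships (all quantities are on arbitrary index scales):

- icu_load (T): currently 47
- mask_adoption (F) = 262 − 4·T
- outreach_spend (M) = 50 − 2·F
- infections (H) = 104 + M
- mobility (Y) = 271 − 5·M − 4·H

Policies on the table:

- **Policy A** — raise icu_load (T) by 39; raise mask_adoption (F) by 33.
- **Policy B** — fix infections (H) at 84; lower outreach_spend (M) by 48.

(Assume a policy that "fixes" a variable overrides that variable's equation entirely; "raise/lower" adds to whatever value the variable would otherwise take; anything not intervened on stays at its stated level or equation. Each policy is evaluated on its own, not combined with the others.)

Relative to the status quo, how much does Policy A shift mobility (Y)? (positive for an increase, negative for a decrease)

-2214

Baseline:
  T = 47
  F = 262 − 4·47 = 74
  M = 50 − 2·74 = -98
  H = 104 + (-98) = 6
  Y = 271 − 5·(-98) − 4·6 = 737
Policy A (T + 39, F + 33):
  T = 47 + 39 = 86
  F = 262 − 4·86 (+33 from intervention) = -49
  M = 50 − 2·(-49) = 148
  H = 104 + 148 = 252
  Y = 271 − 5·148 − 4·252 = -1477
Change in Y: -1477 − 737 = -2214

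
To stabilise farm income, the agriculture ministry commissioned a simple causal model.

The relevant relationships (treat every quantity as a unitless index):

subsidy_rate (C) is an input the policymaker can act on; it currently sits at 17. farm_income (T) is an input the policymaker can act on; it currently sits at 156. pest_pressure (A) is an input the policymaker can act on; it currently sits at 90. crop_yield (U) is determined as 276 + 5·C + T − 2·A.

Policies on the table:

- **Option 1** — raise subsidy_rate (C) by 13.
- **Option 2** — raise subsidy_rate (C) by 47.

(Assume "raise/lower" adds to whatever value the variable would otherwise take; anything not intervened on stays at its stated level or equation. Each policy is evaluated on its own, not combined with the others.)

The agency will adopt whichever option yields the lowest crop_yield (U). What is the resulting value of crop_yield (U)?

402

Option 1 (C + 13):
  C = 17 + 13 = 30
  T = 156
  A = 90
  U = 276 + 5·30 + 156 − 2·90 = 402
Option 2 (C + 47):
  C = 17 + 47 = 64
  T = 156
  A = 90
  U = 276 + 5·64 + 156 − 2·90 = 572
Comparing — Option 1: U=402, Option 2: U=572. Lowest is 402 (Option 1).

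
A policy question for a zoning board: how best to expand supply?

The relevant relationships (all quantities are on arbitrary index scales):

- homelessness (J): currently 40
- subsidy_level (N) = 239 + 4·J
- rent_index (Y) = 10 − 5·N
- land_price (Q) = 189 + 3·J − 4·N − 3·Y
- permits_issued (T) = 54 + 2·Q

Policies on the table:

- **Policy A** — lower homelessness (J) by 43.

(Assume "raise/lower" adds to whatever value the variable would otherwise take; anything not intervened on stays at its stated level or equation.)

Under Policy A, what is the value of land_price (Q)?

2647

Policy A (J − 43):
  J = 40 − 43 = -3
  N = 239 + 4·(-3) = 227
  Y = 10 − 5·227 = -1125
  Q = 189 + 3·(-3) − 4·227 − 3·(-1125) = 2647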